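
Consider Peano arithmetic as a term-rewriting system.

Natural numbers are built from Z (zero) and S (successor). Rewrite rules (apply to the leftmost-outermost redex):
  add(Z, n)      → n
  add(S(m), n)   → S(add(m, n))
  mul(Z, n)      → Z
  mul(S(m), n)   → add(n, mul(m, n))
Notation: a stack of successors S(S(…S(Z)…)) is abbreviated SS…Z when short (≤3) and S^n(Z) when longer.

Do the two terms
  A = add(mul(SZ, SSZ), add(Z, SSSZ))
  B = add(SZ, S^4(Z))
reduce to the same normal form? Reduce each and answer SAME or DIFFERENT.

Answer: SAME — A ⇓ S^5(Z), B ⇓ S^5(Z)

Reduction:
Term A:
  start: add(mul(SZ, SSZ), add(Z, SSSZ))
  [1] add(add(SSZ, mul(Z, SSZ)), add(Z, SSSZ))
  [2] add(S(add(SZ, mul(Z, SSZ))), add(Z, SSSZ))
  [3] S(add(add(SZ, mul(Z, SSZ)), add(Z, SSSZ)))
  [4] S(add(S(add(Z, mul(Z, SSZ))), add(Z, SSSZ)))
  [5] S(S(add(add(Z, mul(Z, SSZ)), add(Z, SSSZ))))
  [6] S(S(add(mul(Z, SSZ), add(Z, SSSZ))))
  [7] S(S(add(Z, add(Z, SSSZ))))
  [8] S(S(add(Z, SSSZ)))
  [9] S^5(Z)

Term B:
  start: add(SZ, S^4(Z))
  [1] S(add(Z, S^4(Z)))
  [2] S^5(Z)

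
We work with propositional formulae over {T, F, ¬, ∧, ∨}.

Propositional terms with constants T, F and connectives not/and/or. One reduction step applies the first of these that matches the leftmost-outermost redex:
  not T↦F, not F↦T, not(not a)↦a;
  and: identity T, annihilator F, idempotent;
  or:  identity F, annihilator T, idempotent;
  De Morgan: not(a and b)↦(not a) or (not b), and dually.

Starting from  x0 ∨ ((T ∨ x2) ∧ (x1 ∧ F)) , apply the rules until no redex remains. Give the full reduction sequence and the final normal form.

  start: x0 ∨ ((T ∨ x2) ∧ (x1 ∧ F))
  [1] x0 ∨ (T ∧ (x1 ∧ F))
  [2] x0 ∨ (x1 ∧ F)
  [3] x0 ∨ F
  [4] x0

Answer: normal form = x0  (in 4 steps)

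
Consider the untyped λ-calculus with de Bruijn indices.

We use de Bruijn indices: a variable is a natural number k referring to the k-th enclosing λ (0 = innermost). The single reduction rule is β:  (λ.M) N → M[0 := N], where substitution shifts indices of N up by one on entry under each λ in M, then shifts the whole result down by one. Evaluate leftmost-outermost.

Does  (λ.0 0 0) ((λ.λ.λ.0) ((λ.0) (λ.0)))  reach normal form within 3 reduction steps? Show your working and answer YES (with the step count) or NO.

  start: (λ.0 0 0) ((λ.λ.λ.0) ((λ.0) (λ.0)))
  [1] (λ.λ.λ.0) ((λ.0) (λ.0)) ((λ.λ.λ.0) ((λ.0) (λ.0))) ((λ.λ.λ.0) ((λ.0) (λ.0)))
  [2] (λ.λ.0) ((λ.λ.λ.0) ((λ.0) (λ.0))) ((λ.λ.λ.0) ((λ.0) (λ.0)))
  [3] (λ.0) ((λ.λ.λ.0) ((λ.0) (λ.0)))

Answer: NO — after 3 steps the term is (λ.0) ((λ.λ.λ.0) ((λ.0) (λ.0))), not yet normal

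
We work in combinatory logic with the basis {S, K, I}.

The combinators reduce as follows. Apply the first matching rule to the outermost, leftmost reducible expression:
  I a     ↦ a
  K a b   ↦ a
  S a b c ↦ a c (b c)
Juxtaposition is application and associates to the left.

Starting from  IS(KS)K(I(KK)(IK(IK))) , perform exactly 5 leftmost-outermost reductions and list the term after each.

Answer: after 5 steps: S(KK)

Reduction:
  start: IS(KS)K(I(KK)(IK(IK)))
  [1] S(KS)K(I(KK)(IK(IK)))
  [2] KS(I(KK)(IK(IK)))(K(I(KK)(IK(IK))))
  [3] S(K(I(KK)(IK(IK))))
  [4] S(K(KK(IK(IK))))
  [5] S(KK)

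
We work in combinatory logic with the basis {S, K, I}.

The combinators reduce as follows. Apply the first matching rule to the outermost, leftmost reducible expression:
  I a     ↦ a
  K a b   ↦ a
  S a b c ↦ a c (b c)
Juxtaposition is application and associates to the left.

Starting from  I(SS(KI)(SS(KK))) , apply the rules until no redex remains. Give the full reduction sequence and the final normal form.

  start: I(SS(KI)(SS(KK)))
  [1] SS(KI)(SS(KK))
  [2] S(SS(KK))(KI(SS(KK)))
  [3] S(SS(KK))I

Answer: normal form = S(SS(KK))I  (in 3 steps)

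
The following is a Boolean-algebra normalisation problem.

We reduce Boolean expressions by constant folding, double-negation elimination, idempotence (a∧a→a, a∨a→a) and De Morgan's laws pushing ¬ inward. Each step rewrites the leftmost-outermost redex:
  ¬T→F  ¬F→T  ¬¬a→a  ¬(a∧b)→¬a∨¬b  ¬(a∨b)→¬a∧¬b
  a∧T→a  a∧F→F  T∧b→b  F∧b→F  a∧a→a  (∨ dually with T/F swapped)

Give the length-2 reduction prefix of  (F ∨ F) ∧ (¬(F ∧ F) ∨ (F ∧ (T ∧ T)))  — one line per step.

  start: (F ∨ F) ∧ (¬(F ∧ F) ∨ (F ∧ (T ∧ T)))
  →1  F ∧ (¬(F ∧ F) ∨ (F ∧ (T ∧ T)))
  →2  F

Answer: after 2 steps: F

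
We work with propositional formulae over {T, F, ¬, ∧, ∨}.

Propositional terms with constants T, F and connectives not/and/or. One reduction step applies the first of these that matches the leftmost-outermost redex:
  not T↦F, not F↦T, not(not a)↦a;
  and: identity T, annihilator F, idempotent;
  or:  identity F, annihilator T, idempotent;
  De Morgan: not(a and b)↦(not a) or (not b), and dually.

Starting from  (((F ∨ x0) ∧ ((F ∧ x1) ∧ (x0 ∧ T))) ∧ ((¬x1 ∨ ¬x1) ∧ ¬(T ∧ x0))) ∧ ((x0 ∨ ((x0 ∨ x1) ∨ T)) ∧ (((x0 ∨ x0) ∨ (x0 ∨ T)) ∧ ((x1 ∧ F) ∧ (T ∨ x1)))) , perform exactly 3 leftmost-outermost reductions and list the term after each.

  start: (((F ∨ x0) ∧ ((F ∧ x1) ∧ (x0 ∧ T))) ∧ ((¬x1 ∨ ¬x1) ∧ ¬(T ∧ x0))) ∧ ((x0 ∨ ((x0 ∨ x1) ∨ T)) ∧ (((x0 ∨ x0) ∨ (x0 ∨ T)) ∧ ((x1 ∧ F) ∧ (T ∨ x1))))
  step 1: ((x0 ∧ ((F ∧ x1) ∧ (x0 ∧ T))) ∧ ((¬x1 ∨ ¬x1) ∧ ¬(T ∧ x0))) ∧ ((x0 ∨ ((x0 ∨ x1) ∨ T)) ∧ (((x0 ∨ x0) ∨ (x0 ∨ T)) ∧ ((x1 ∧ F) ∧ (T ∨ x1))))
  step 2: ((x0 ∧ (F ∧ (x0 ∧ T))) ∧ ((¬x1 ∨ ¬x1) ∧ ¬(T ∧ x0))) ∧ ((x0 ∨ ((x0 ∨ x1) ∨ T)) ∧ (((x0 ∨ x0) ∨ (x0 ∨ T)) ∧ ((x1 ∧ F) ∧ (T ∨ x1))))
  step 3: ((x0 ∧ F) ∧ ((¬x1 ∨ ¬x1) ∧ ¬(T ∧ x0))) ∧ ((x0 ∨ ((x0 ∨ x1) ∨ T)) ∧ (((x0 ∨ x0) ∨ (x0 ∨ T)) ∧ ((x1 ∧ F) ∧ (T ∨ x1))))

Answer: after 3 steps: ((x0 ∧ F) ∧ ((¬x1 ∨ ¬x1) ∧ ¬(T ∧ x0))) ∧ ((x0 ∨ ((x0 ∨ x1) ∨ T)) ∧ (((x0 ∨ x0) ∨ (x0 ∨ T)) ∧ ((x1 ∧ F) ∧ (T ∨ x1))))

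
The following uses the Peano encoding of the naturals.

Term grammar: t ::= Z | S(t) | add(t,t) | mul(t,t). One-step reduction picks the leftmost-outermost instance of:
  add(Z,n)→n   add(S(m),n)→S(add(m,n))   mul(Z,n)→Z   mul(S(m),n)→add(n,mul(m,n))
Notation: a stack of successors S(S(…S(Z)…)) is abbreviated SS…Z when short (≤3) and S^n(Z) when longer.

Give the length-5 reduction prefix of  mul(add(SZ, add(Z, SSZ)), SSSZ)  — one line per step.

Answer: after 5 steps: S(S(S(add(Z, mul(add(Z, add(Z, SSZ)), SSSZ)))))

Reduction:
  start: mul(add(SZ, add(Z, SSZ)), SSSZ)
  [1] mul(S(add(Z, add(Z, SSZ))), SSSZ)
  [2] add(SSSZ, mul(add(Z, add(Z, SSZ)), SSSZ))
  [3] S(add(SSZ, mul(add(Z, add(Z, SSZ)), SSSZ)))
  [4] S(S(add(SZ, mul(add(Z, add(Z, SSZ)), SSSZ))))
  [5] S(S(S(add(Z, mul(add(Z, add(Z, SSZ)), SSSZ)))))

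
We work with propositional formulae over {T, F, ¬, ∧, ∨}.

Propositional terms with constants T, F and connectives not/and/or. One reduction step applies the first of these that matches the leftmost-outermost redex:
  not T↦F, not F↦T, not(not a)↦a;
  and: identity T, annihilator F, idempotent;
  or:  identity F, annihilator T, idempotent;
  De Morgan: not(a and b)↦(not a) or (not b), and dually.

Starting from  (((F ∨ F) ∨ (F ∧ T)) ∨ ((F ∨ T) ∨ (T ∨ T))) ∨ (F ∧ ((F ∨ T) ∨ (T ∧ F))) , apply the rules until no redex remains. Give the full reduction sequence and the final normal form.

Answer: normal form = T  (in 7 steps)

Derivation:
  start: (((F ∨ F) ∨ (F ∧ T)) ∨ ((F ∨ T) ∨ (T ∨ T))) ∨ (F ∧ ((F ∨ T) ∨ (T ∧ F)))
  [1] ((F ∨ (F ∧ T)) ∨ ((F ∨ T) ∨ (T ∨ T))) ∨ (F ∧ ((F ∨ T) ∨ (T ∧ F)))
  [2] ((F ∧ T) ∨ ((F ∨ T) ∨ (T ∨ T))) ∨ (F ∧ ((F ∨ T) ∨ (T ∧ F)))
  [3] (F ∨ ((F ∨ T) ∨ (T ∨ T))) ∨ (F ∧ ((F ∨ T) ∨ (T ∧ F)))
  [4] ((F ∨ T) ∨ (T ∨ T)) ∨ (F ∧ ((F ∨ T) ∨ (T ∧ F)))
  [5] (T ∨ (T ∨ T)) ∨ (F ∧ ((F ∨ T) ∨ (T ∧ F)))
  [6] T ∨ (F ∧ ((F ∨ T) ∨ (T ∧ F)))
  [7] T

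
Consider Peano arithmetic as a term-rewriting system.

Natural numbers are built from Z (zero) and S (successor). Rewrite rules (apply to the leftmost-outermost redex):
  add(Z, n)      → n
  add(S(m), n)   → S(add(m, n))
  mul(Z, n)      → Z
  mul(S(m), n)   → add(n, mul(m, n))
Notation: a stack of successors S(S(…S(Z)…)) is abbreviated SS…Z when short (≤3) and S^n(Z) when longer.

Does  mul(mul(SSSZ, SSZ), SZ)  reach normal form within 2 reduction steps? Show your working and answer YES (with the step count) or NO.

Answer: NO — after 2 steps the term is mul(S(add(SZ, mul(SSZ, SSZ))), SZ), not yet normal

Working:
  start: mul(mul(SSSZ, SSZ), SZ)
  step 1: mul(add(SSZ, mul(SSZ, SSZ)), SZ)
  step 2: mul(S(add(SZ, mul(SSZ, SSZ))), SZ)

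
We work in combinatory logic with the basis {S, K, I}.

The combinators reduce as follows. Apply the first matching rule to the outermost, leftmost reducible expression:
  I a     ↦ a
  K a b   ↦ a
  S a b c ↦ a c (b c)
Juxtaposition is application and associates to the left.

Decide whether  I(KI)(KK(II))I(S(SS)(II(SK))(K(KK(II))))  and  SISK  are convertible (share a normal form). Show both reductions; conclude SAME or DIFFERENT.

Term A:
  start: I(KI)(KK(II))I(S(SS)(II(SK))(K(KK(II))))
  →1  KI(KK(II))I(S(SS)(II(SK))(K(KK(II))))
  →2  II(S(SS)(II(SK))(K(KK(II))))
  →3  I(S(SS)(II(SK))(K(KK(II))))
  →4  S(SS)(II(SK))(K(KK(II)))
  →5  SS(K(KK(II)))(II(SK)(K(KK(II))))
  →6  S(II(SK)(K(KK(II))))(K(KK(II))(II(SK)(K(KK(II)))))
  →7  S(I(SK)(K(KK(II))))(K(KK(II))(II(SK)(K(KK(II)))))
  →8  S(SK(K(KK(II))))(K(KK(II))(II(SK)(K(KK(II)))))
  →9  S(SK(KK))(K(KK(II))(II(SK)(K(KK(II)))))
  →10  S(SK(KK))(KK(II))
  →11  S(SK(KK))K

Term B:
  start: SISK
  →1  IK(SK)
  →2  K(SK)

Answer: DIFFERENT — A ⇓ S(SK(KK))K, B ⇓ K(SK)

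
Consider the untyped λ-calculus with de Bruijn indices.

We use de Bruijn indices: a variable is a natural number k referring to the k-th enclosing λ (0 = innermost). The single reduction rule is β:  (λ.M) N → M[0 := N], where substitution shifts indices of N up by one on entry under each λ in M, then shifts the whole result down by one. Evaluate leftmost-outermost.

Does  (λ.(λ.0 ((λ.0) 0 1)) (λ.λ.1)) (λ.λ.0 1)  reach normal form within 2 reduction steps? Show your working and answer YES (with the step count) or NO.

  start: (λ.(λ.0 ((λ.0) 0 1)) (λ.λ.1)) (λ.λ.0 1)
  step 1: (λ.0 ((λ.0) 0 (λ.λ.0 1))) (λ.λ.1)
  step 2: (λ.λ.1) ((λ.0) (λ.λ.1) (λ.λ.0 1))

Answer: NO — after 2 steps the term is (λ.λ.1) ((λ.0) (λ.λ.1) (λ.λ.0 1)), not yet normal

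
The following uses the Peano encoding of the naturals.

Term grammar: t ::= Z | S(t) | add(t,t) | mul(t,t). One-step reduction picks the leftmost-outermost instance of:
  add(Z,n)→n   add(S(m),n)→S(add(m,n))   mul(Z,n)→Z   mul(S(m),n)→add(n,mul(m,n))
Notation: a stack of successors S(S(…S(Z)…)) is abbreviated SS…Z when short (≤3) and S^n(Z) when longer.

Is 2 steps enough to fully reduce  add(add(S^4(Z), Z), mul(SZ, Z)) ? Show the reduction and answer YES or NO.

  start: add(add(S^4(Z), Z), mul(SZ, Z))
  step 1: add(S(add(SSSZ, Z)), mul(SZ, Z))
  step 2: S(add(add(SSSZ, Z), mul(SZ, Z)))

Answer: NO — after 2 steps the term is S(add(add(SSSZ, Z), mul(SZ, Z))), not yet normal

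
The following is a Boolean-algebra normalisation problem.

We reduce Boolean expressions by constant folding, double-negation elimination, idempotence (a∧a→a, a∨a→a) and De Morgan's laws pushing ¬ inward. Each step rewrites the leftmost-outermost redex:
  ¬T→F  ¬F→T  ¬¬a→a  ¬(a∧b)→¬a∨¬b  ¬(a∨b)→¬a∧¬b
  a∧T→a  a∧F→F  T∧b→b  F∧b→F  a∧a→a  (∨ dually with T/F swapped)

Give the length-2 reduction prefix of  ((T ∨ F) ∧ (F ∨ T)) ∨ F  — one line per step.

Answer: after 2 steps: T ∧ (F ∨ T)

Reduction:
  start: ((T ∨ F) ∧ (F ∨ T)) ∨ F
  →1  (T ∨ F) ∧ (F ∨ T)
  →2  T ∧ (F ∨ T)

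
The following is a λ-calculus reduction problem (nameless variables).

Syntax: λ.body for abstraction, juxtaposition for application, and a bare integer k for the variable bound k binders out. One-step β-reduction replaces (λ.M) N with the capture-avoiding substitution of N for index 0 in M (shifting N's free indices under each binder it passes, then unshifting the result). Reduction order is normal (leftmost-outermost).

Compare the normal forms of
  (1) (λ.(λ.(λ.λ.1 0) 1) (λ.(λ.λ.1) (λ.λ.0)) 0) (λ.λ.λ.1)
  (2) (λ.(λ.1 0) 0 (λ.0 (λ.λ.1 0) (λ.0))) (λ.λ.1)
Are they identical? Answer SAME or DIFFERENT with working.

Term A:
  start: (λ.(λ.(λ.λ.1 0) 1) (λ.(λ.λ.1) (λ.λ.0)) 0) (λ.λ.λ.1)
  →1  (λ.(λ.λ.1 0) (λ.λ.λ.1)) (λ.(λ.λ.1) (λ.λ.0)) (λ.λ.λ.1)
  →2  (λ.λ.1 0) (λ.λ.λ.1) (λ.λ.λ.1)
  →3  (λ.(λ.λ.λ.1) 0) (λ.λ.λ.1)
  →4  (λ.λ.λ.1) (λ.λ.λ.1)
  →5  λ.λ.1

Term B:
  start: (λ.(λ.1 0) 0 (λ.0 (λ.λ.1 0) (λ.0))) (λ.λ.1)
  →1  (λ.(λ.λ.1) 0) (λ.λ.1) (λ.0 (λ.λ.1 0) (λ.0))
  →2  (λ.λ.1) (λ.λ.1) (λ.0 (λ.λ.1 0) (λ.0))
  →3  (λ.λ.λ.1) (λ.0 (λ.λ.1 0) (λ.0))
  →4  λ.λ.1

Answer: SAME — A ⇓ λ.λ.1, B ⇓ λ.λ.1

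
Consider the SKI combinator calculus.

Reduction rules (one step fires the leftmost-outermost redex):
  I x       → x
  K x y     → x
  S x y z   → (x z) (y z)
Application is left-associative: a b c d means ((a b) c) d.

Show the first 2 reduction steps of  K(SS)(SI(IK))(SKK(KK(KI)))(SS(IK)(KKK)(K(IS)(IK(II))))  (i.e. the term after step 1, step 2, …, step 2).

Answer: after 2 steps: S(SS(IK)(KKK)(K(IS)(IK(II))))(SKK(KK(KI))(SS(IK)(KKK)(K(IS)(IK(II)))))

Working:
  start: K(SS)(SI(IK))(SKK(KK(KI)))(SS(IK)(KKK)(K(IS)(IK(II))))
  [1] SS(SKK(KK(KI)))(SS(IK)(KKK)(K(IS)(IK(II))))
  [2] S(SS(IK)(KKK)(K(IS)(IK(II))))(SKK(KK(KI))(SS(IK)(KKK)(K(IS)(IK(II)))))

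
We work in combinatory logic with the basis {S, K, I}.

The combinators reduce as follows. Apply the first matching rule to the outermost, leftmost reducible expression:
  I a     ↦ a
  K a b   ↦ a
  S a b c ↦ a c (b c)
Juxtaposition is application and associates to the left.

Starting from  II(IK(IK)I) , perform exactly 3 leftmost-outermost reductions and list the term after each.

Answer: after 3 steps: K(IK)I

Working:
  start: II(IK(IK)I)
  →1  I(IK(IK)I)
  →2  IK(IK)I
  →3  K(IK)I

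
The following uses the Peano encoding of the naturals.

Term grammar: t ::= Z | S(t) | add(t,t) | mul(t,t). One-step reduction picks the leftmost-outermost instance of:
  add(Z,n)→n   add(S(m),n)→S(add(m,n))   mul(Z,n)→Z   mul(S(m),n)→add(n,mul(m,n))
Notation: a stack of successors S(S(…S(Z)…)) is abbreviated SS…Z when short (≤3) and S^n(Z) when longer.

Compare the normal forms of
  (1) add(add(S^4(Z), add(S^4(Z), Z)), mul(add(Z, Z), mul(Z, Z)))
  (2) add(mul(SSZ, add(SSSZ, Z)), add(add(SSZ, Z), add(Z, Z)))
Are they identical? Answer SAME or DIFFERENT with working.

Answer: SAME — A ⇓ S^8(Z), B ⇓ S^8(Z)

Working:
Term A:
  start: add(add(S^4(Z), add(S^4(Z), Z)), mul(add(Z, Z), mul(Z, Z)))
  →1  add(S(add(SSSZ, add(S^4(Z), Z))), mul(add(Z, Z), mul(Z, Z)))
  →2  S(add(add(SSSZ, add(S^4(Z), Z)), mul(add(Z, Z), mul(Z, Z))))
  →3  S(add(S(add(SSZ, add(S^4(Z), Z))), mul(add(Z, Z), mul(Z, Z))))
  →4  S(S(add(add(SSZ, add(S^4(Z), Z)), mul(add(Z, Z), mul(Z, Z)))))
  →5  S(S(add(S(add(SZ, add(S^4(Z), Z))), mul(add(Z, Z), mul(Z, Z)))))
  →6  S(S(S(add(add(SZ, add(S^4(Z), Z)), mul(add(Z, Z), mul(Z, Z))))))
  →7  S(S(S(add(S(add(Z, add(S^4(Z), Z))), mul(add(Z, Z), mul(Z, Z))))))
  →8  S(S(S(S(add(add(Z, add(S^4(Z), Z)), mul(add(Z, Z), mul(Z, Z)))))))
  →9  S(S(S(S(add(add(S^4(Z), Z), mul(add(Z, Z), mul(Z, Z)))))))
  →10  S(S(S(S(add(S(add(SSSZ, Z)), mul(add(Z, Z), mul(Z, Z)))))))
  →11  S(S(S(S(S(add(add(SSSZ, Z), mul(add(Z, Z), mul(Z, Z))))))))
  →12  S(S(S(S(S(add(S(add(SSZ, Z)), mul(add(Z, Z), mul(Z, Z))))))))
  →13  S(S(S(S(S(S(add(add(SSZ, Z), mul(add(Z, Z), mul(Z, Z)))))))))
  →14  S(S(S(S(S(S(add(S(add(SZ, Z)), mul(add(Z, Z), mul(Z, Z)))))))))
  →15  S(S(S(S(S(S(S(add(add(SZ, Z), mul(add(Z, Z), mul(Z, Z))))))))))
  →16  S(S(S(S(S(S(S(add(S(add(Z, Z)), mul(add(Z, Z), mul(Z, Z))))))))))
  →17  S(S(S(S(S(S(S(S(add(add(Z, Z), mul(add(Z, Z), mul(Z, Z)))))))))))
  →18  S(S(S(S(S(S(S(S(add(Z, mul(add(Z, Z), mul(Z, Z)))))))))))
  →19  S(S(S(S(S(S(S(S(mul(add(Z, Z), mul(Z, Z))))))))))
  →20  S(S(S(S(S(S(S(S(mul(Z, mul(Z, Z))))))))))
  →21  S^8(Z)

Term B:
  start: add(mul(SSZ, add(SSSZ, Z)), add(add(SSZ, Z), add(Z, Z)))
  →1  add(add(add(SSSZ, Z), mul(SZ, add(SSSZ, Z))), add(add(SSZ, Z), add(Z, Z)))
  →2  add(add(S(add(SSZ, Z)), mul(SZ, add(SSSZ, Z))), add(add(SSZ, Z), add(Z, Z)))
  →3  add(S(add(add(SSZ, Z), mul(SZ, add(SSSZ, Z)))), add(add(SSZ, Z), add(Z, Z)))
  →4  S(add(add(add(SSZ, Z), mul(SZ, add(SSSZ, Z))), add(add(SSZ, Z), add(Z, Z))))
  →5  S(add(add(S(add(SZ, Z)), mul(SZ, add(SSSZ, Z))), add(add(SSZ, Z), add(Z, Z))))
  →6  S(add(S(add(add(SZ, Z), mul(SZ, add(SSSZ, Z)))), add(add(SSZ, Z), add(Z, Z))))
  →7  S(S(add(add(add(SZ, Z), mul(SZ, add(SSSZ, Z))), add(add(SSZ, Z), add(Z, Z)))))
  →8  S(S(add(add(S(add(Z, Z)), mul(SZ, add(SSSZ, Z))), add(add(SSZ, Z), add(Z, Z)))))
  →9  S(S(add(S(add(add(Z, Z), mul(SZ, add(SSSZ, Z)))), add(add(SSZ, Z), add(Z, Z)))))
  →10  S(S(S(add(add(add(Z, Z), mul(SZ, add(SSSZ, Z))), add(add(SSZ, Z), add(Z, Z))))))
  →11  S(S(S(add(add(Z, mul(SZ, add(SSSZ, Z))), add(add(SSZ, Z), add(Z, Z))))))
  →12  S(S(S(add(mul(SZ, add(SSSZ, Z)), add(add(SSZ, Z), add(Z, Z))))))
  →13  S(S(S(add(add(add(SSSZ, Z), mul(Z, add(SSSZ, Z))), add(add(SSZ, Z), add(Z, Z))))))
  →14  S(S(S(add(add(S(add(SSZ, Z)), mul(Z, add(SSSZ, Z))), add(add(SSZ, Z), add(Z, Z))))))
  →15  S(S(S(add(S(add(add(SSZ, Z), mul(Z, add(SSSZ, Z)))), add(add(SSZ, Z), add(Z, Z))))))
  →16  S(S(S(S(add(add(add(SSZ, Z), mul(Z, add(SSSZ, Z))), add(add(SSZ, Z), add(Z, Z)))))))
  →17  S(S(S(S(add(add(S(add(SZ, Z)), mul(Z, add(SSSZ, Z))), add(add(SSZ, Z), add(Z, Z)))))))
  →18  S(S(S(S(add(S(add(add(SZ, Z), mul(Z, add(SSSZ, Z)))), add(add(SSZ, Z), add(Z, Z)))))))
  →19  S(S(S(S(S(add(add(add(SZ, Z), mul(Z, add(SSSZ, Z))), add(add(SSZ, Z), add(Z, Z))))))))
  →20  S(S(S(S(S(add(add(S(add(Z, Z)), mul(Z, add(SSSZ, Z))), add(add(SSZ, Z), add(Z, Z))))))))
  →21  S(S(S(S(S(add(S(add(add(Z, Z), mul(Z, add(SSSZ, Z)))), add(add(SSZ, Z), add(Z, Z))))))))
  →22  S(S(S(S(S(S(add(add(add(Z, Z), mul(Z, add(SSSZ, Z))), add(add(SSZ, Z), add(Z, Z)))))))))
  →23  S(S(S(S(S(S(add(add(Z, mul(Z, add(SSSZ, Z))), add(add(SSZ, Z), add(Z, Z)))))))))
  →24  S(S(S(S(S(S(add(mul(Z, add(SSSZ, Z)), add(add(SSZ, Z), add(Z, Z)))))))))
  →25  S(S(S(S(S(S(add(Z, add(add(SSZ, Z), add(Z, Z)))))))))
  →26  S(S(S(S(S(S(add(add(SSZ, Z), add(Z, Z))))))))
  →27  S(S(S(S(S(S(add(S(add(SZ, Z)), add(Z, Z))))))))
  →28  S(S(S(S(S(S(S(add(add(SZ, Z), add(Z, Z)))))))))
  →29  S(S(S(S(S(S(S(add(S(add(Z, Z)), add(Z, Z)))))))))
  →30  S(S(S(S(S(S(S(S(add(add(Z, Z), add(Z, Z))))))))))
  →31  S(S(S(S(S(S(S(S(add(Z, add(Z, Z))))))))))
  →32  S(S(S(S(S(S(S(S(add(Z, Z)))))))))
  →33  S^8(Z)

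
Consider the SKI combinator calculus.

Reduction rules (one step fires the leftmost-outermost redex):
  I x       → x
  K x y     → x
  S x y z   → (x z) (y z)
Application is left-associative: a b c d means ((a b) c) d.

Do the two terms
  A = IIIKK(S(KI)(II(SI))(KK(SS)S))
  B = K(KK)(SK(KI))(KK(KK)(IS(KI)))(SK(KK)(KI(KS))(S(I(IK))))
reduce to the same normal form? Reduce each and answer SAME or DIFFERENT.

Answer: DIFFERENT — A ⇓ K, B ⇓ K(SK)

Reduction:
Term A:
  start: IIIKK(S(KI)(II(SI))(KK(SS)S))
  →1  IIKK(S(KI)(II(SI))(KK(SS)S))
  →2  IKK(S(KI)(II(SI))(KK(SS)S))
  →3  KK(S(KI)(II(SI))(KK(SS)S))
  →4  K

Term B:
  start: K(KK)(SK(KI))(KK(KK)(IS(KI)))(SK(KK)(KI(KS))(S(I(IK))))
  →1  KK(KK(KK)(IS(KI)))(SK(KK)(KI(KS))(S(I(IK))))
  →2  K(SK(KK)(KI(KS))(S(I(IK))))
  →3  K(K(KI(KS))(KK(KI(KS)))(S(I(IK))))
  →4  K(KI(KS)(S(I(IK))))
  →5  K(I(S(I(IK))))
  →6  K(S(I(IK)))
  →7  K(S(IK))
  →8  K(SK)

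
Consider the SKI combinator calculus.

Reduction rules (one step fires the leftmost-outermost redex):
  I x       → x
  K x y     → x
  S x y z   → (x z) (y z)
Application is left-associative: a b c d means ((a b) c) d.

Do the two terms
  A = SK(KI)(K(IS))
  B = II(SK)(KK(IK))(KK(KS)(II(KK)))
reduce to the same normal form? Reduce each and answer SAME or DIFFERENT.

Term A:
  start: SK(KI)(K(IS))
  [1] K(K(IS))(KI(K(IS)))
  [2] K(IS)
  [3] KS

Term B:
  start: II(SK)(KK(IK))(KK(KS)(II(KK)))
  [1] I(SK)(KK(IK))(KK(KS)(II(KK)))
  [2] SK(KK(IK))(KK(KS)(II(KK)))
  [3] K(KK(KS)(II(KK)))(KK(IK)(KK(KS)(II(KK))))
  [4] KK(KS)(II(KK))
  [5] K(II(KK))
  [6] K(I(KK))
  [7] K(KK)

Answer: DIFFERENT — A ⇓ KS, B ⇓ K(KK)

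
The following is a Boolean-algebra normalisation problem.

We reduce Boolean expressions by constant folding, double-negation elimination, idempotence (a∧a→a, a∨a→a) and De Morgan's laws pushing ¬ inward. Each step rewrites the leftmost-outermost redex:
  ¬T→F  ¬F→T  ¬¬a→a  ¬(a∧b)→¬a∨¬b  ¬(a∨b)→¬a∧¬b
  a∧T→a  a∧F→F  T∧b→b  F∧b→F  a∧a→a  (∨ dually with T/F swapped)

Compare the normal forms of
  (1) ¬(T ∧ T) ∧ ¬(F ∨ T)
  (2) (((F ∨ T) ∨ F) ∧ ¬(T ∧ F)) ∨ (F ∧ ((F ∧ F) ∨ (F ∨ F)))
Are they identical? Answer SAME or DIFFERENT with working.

Term A:
  start: ¬(T ∧ T) ∧ ¬(F ∨ T)
  step 1: (¬T ∨ ¬T) ∧ ¬(F ∨ T)
  step 2: ¬T ∧ ¬(F ∨ T)
  step 3: F ∧ ¬(F ∨ T)
  step 4: F

Term B:
  start: (((F ∨ T) ∨ F) ∧ ¬(T ∧ F)) ∨ (F ∧ ((F ∧ F) ∨ (F ∨ F)))
  step 1: ((F ∨ T) ∧ ¬(T ∧ F)) ∨ (F ∧ ((F ∧ F) ∨ (F ∨ F)))
  step 2: (T ∧ ¬(T ∧ F)) ∨ (F ∧ ((F ∧ F) ∨ (F ∨ F)))
  step 3: ¬(T ∧ F) ∨ (F ∧ ((F ∧ F) ∨ (F ∨ F)))
  step 4: (¬T ∨ ¬F) ∨ (F ∧ ((F ∧ F) ∨ (F ∨ F)))
  step 5: (F ∨ ¬F) ∨ (F ∧ ((F ∧ F) ∨ (F ∨ F)))
  step 6: ¬F ∨ (F ∧ ((F ∧ F) ∨ (F ∨ F)))
  step 7: T ∨ (F ∧ ((F ∧ F) ∨ (F ∨ F)))
  step 8: T

Answer: DIFFERENT — A ⇓ F, B ⇓ T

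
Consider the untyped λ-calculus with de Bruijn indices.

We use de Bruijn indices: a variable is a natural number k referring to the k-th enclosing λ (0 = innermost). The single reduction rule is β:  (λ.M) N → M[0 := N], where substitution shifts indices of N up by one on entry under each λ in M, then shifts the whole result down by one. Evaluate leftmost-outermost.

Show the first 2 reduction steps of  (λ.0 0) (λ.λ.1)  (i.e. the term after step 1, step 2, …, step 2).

  start: (λ.0 0) (λ.λ.1)
  →1  (λ.λ.1) (λ.λ.1)
  →2  λ.λ.λ.1

Answer: after 2 steps: λ.λ.λ.1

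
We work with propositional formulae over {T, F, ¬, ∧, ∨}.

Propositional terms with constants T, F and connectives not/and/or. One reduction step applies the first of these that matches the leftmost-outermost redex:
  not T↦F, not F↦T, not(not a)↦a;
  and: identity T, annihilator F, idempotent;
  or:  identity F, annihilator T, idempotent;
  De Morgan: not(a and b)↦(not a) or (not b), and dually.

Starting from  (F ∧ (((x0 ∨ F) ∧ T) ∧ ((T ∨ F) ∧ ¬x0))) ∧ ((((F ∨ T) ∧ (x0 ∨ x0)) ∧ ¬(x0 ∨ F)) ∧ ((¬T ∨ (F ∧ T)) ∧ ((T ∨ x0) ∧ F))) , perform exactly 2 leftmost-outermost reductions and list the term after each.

Answer: after 2 steps: F

Derivation:
  start: (F ∧ (((x0 ∨ F) ∧ T) ∧ ((T ∨ F) ∧ ¬x0))) ∧ ((((F ∨ T) ∧ (x0 ∨ x0)) ∧ ¬(x0 ∨ F)) ∧ ((¬T ∨ (F ∧ T)) ∧ ((T ∨ x0) ∧ F)))
  step 1: F ∧ ((((F ∨ T) ∧ (x0 ∨ x0)) ∧ ¬(x0 ∨ F)) ∧ ((¬T ∨ (F ∧ T)) ∧ ((T ∨ x0) ∧ F)))
  step 2: F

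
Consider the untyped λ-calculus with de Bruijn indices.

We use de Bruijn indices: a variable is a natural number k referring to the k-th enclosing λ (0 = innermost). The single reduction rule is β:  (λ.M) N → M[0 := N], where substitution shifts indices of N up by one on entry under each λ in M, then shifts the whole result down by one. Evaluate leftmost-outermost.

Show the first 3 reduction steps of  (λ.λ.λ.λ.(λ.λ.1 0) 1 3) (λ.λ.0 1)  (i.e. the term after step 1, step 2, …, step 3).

Answer: after 3 steps: λ.λ.λ.1 (λ.λ.0 1)

Reduction:
  start: (λ.λ.λ.λ.(λ.λ.1 0) 1 3) (λ.λ.0 1)
  step 1: λ.λ.λ.(λ.λ.1 0) 1 (λ.λ.0 1)
  step 2: λ.λ.λ.(λ.2 0) (λ.λ.0 1)
  step 3: λ.λ.λ.1 (λ.λ.0 1)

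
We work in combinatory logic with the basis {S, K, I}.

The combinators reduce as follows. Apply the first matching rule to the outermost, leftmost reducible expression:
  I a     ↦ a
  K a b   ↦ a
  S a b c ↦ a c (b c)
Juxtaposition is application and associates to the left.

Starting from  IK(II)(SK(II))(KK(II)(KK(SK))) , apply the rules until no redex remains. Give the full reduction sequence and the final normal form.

Answer: normal form = KK  (in 6 steps)

Working:
  start: IK(II)(SK(II))(KK(II)(KK(SK)))
  [1] K(II)(SK(II))(KK(II)(KK(SK)))
  [2] II(KK(II)(KK(SK)))
  [3] I(KK(II)(KK(SK)))
  [4] KK(II)(KK(SK))
  [5] K(KK(SK))
  [6] KK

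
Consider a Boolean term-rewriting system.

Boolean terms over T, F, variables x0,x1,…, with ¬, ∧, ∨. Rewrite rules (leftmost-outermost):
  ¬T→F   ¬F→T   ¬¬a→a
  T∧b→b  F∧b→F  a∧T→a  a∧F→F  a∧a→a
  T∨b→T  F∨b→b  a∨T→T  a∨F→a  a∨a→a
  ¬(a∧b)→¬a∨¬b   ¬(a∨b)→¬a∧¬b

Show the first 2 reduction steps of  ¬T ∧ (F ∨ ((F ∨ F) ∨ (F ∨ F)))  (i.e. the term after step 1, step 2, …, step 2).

  start: ¬T ∧ (F ∨ ((F ∨ F) ∨ (F ∨ F)))
  →1  F ∧ (F ∨ ((F ∨ F) ∨ (F ∨ F)))
  →2  F

Answer: after 2 steps: F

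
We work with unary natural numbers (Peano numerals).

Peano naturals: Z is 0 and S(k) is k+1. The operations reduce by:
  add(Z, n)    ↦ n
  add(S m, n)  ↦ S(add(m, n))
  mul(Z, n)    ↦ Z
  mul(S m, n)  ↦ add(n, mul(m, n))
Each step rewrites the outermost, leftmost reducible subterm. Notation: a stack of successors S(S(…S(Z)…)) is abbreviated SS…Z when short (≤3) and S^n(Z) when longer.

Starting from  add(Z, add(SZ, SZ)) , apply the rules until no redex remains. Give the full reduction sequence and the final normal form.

  start: add(Z, add(SZ, SZ))
  →1  add(SZ, SZ)
  →2  S(add(Z, SZ))
  →3  SSZ

Answer: normal form = SSZ  (in 3 steps)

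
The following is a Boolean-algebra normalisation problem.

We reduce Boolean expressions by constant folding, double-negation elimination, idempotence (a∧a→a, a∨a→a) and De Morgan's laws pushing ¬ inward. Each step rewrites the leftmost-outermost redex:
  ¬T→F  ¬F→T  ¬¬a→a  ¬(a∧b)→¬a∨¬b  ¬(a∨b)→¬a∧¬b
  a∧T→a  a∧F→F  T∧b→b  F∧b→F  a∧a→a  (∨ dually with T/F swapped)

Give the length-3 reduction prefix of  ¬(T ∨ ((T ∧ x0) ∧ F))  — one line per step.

  start: ¬(T ∨ ((T ∧ x0) ∧ F))
  →1  ¬T ∧ ¬((T ∧ x0) ∧ F)
  →2  F ∧ ¬((T ∧ x0) ∧ F)
  →3  F

Answer: after 3 steps: F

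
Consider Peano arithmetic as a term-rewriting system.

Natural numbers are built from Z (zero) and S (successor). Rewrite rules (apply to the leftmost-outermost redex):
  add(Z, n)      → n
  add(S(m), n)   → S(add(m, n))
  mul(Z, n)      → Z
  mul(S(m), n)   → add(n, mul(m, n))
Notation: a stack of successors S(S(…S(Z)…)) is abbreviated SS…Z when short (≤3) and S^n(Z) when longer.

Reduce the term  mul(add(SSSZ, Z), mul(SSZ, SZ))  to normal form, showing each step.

Answer: normal form = S^6(Z)  (in 38 steps)

Reduction:
  start: mul(add(SSSZ, Z), mul(SSZ, SZ))
  →1  mul(S(add(SSZ, Z)), mul(SSZ, SZ))
  →2  add(mul(SSZ, SZ), mul(add(SSZ, Z), mul(SSZ, SZ)))
  →3  add(add(SZ, mul(SZ, SZ)), mul(add(SSZ, Z), mul(SSZ, SZ)))
  →4  add(S(add(Z, mul(SZ, SZ))), mul(add(SSZ, Z), mul(SSZ, SZ)))
  →5  S(add(add(Z, mul(SZ, SZ)), mul(add(SSZ, Z), mul(SSZ, SZ))))
  →6  S(add(mul(SZ, SZ), mul(add(SSZ, Z), mul(SSZ, SZ))))
  →7  S(add(add(SZ, mul(Z, SZ)), mul(add(SSZ, Z), mul(SSZ, SZ))))
  →8  S(add(S(add(Z, mul(Z, SZ))), mul(add(SSZ, Z), mul(SSZ, SZ))))
  →9  S(S(add(add(Z, mul(Z, SZ)), mul(add(SSZ, Z), mul(SSZ, SZ)))))
  →10  S(S(add(mul(Z, SZ), mul(add(SSZ, Z), mul(SSZ, SZ)))))
  →11  S(S(add(Z, mul(add(SSZ, Z), mul(SSZ, SZ)))))
  →12  S(S(mul(add(SSZ, Z), mul(SSZ, SZ))))
  →13  S(S(mul(S(add(SZ, Z)), mul(SSZ, SZ))))
  →14  S(S(add(mul(SSZ, SZ), mul(add(SZ, Z), mul(SSZ, SZ)))))
  →15  S(S(add(add(SZ, mul(SZ, SZ)), mul(add(SZ, Z), mul(SSZ, SZ)))))
  →16  S(S(add(S(add(Z, mul(SZ, SZ))), mul(add(SZ, Z), mul(SSZ, SZ)))))
  →17  S(S(S(add(add(Z, mul(SZ, SZ)), mul(add(SZ, Z), mul(SSZ, SZ))))))
  →18  S(S(S(add(mul(SZ, SZ), mul(add(SZ, Z), mul(SSZ, SZ))))))
  →19  S(S(S(add(add(SZ, mul(Z, SZ)), mul(add(SZ, Z), mul(SSZ, SZ))))))
  →20  S(S(S(add(S(add(Z, mul(Z, SZ))), mul(add(SZ, Z), mul(SSZ, SZ))))))
  →21  S(S(S(S(add(add(Z, mul(Z, SZ)), mul(add(SZ, Z), mul(SSZ, SZ)))))))
  →22  S(S(S(S(add(mul(Z, SZ), mul(add(SZ, Z), mul(SSZ, SZ)))))))
  →23  S(S(S(S(add(Z, mul(add(SZ, Z), mul(SSZ, SZ)))))))
  →24  S(S(S(S(mul(add(SZ, Z), mul(SSZ, SZ))))))
  →25  S(S(S(S(mul(S(add(Z, Z)), mul(SSZ, SZ))))))
  →26  S(S(S(S(add(mul(SSZ, SZ), mul(add(Z, Z), mul(SSZ, SZ)))))))
  →27  S(S(S(S(add(add(SZ, mul(SZ, SZ)), mul(add(Z, Z), mul(SSZ, SZ)))))))
  →28  S(S(S(S(add(S(add(Z, mul(SZ, SZ))), mul(add(Z, Z), mul(SSZ, SZ)))))))
  →29  S(S(S(S(S(add(add(Z, mul(SZ, SZ)), mul(add(Z, Z), mul(SSZ, SZ))))))))
  →30  S(S(S(S(S(add(mul(SZ, SZ), mul(add(Z, Z), mul(SSZ, SZ))))))))
  →31  S(S(S(S(S(add(add(SZ, mul(Z, SZ)), mul(add(Z, Z), mul(SSZ, SZ))))))))
  →32  S(S(S(S(S(add(S(add(Z, mul(Z, SZ))), mul(add(Z, Z), mul(SSZ, SZ))))))))
  →33  S(S(S(S(S(S(add(add(Z, mul(Z, SZ)), mul(add(Z, Z), mul(SSZ, SZ)))))))))
  →34  S(S(S(S(S(S(add(mul(Z, SZ), mul(add(Z, Z), mul(SSZ, SZ)))))))))
  →35  S(S(S(S(S(S(add(Z, mul(add(Z, Z), mul(SSZ, SZ)))))))))
  →36  S(S(S(S(S(S(mul(add(Z, Z), mul(SSZ, SZ))))))))
  →37  S(S(S(S(S(S(mul(Z, mul(SSZ, SZ))))))))
  →38  S^6(Z)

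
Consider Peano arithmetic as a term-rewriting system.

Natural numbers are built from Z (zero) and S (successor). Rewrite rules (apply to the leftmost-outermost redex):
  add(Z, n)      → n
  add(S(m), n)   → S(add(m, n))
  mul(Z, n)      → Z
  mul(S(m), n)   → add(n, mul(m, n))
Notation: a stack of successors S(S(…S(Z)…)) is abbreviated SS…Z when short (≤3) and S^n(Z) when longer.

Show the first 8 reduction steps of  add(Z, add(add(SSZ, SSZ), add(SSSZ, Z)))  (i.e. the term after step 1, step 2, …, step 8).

  start: add(Z, add(add(SSZ, SSZ), add(SSSZ, Z)))
  [1] add(add(SSZ, SSZ), add(SSSZ, Z))
  [2] add(S(add(SZ, SSZ)), add(SSSZ, Z))
  [3] S(add(add(SZ, SSZ), add(SSSZ, Z)))
  [4] S(add(S(add(Z, SSZ)), add(SSSZ, Z)))
  [5] S(S(add(add(Z, SSZ), add(SSSZ, Z))))
  [6] S(S(add(SSZ, add(SSSZ, Z))))
  [7] S(S(S(add(SZ, add(SSSZ, Z)))))
  [8] S(S(S(S(add(Z, add(SSSZ, Z))))))

Answer: after 8 steps: S(S(S(S(add(Z, add(SSSZ, Z))))))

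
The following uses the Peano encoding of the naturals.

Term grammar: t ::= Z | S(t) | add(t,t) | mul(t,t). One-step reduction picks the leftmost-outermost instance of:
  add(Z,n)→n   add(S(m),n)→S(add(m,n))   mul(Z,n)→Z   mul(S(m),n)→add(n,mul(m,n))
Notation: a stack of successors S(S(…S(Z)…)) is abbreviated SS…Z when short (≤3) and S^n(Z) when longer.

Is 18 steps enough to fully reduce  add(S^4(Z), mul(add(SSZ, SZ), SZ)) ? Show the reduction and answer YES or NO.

Answer: YES — reaches normal form S^7(Z) in 18 ≤ 18 steps

Reduction:
  start: add(S^4(Z), mul(add(SSZ, SZ), SZ))
  [1] S(add(SSSZ, mul(add(SSZ, SZ), SZ)))
  [2] S(S(add(SSZ, mul(add(SSZ, SZ), SZ))))
  [3] S(S(S(add(SZ, mul(add(SSZ, SZ), SZ)))))
  [4] S(S(S(S(add(Z, mul(add(SSZ, SZ), SZ))))))
  [5] S(S(S(S(mul(add(SSZ, SZ), SZ)))))
  [6] S(S(S(S(mul(S(add(SZ, SZ)), SZ)))))
  [7] S(S(S(S(add(SZ, mul(add(SZ, SZ), SZ))))))
  [8] S(S(S(S(S(add(Z, mul(add(SZ, SZ), SZ)))))))
  [9] S(S(S(S(S(mul(add(SZ, SZ), SZ))))))
  [10] S(S(S(S(S(mul(S(add(Z, SZ)), SZ))))))
  [11] S(S(S(S(S(add(SZ, mul(add(Z, SZ), SZ)))))))
  [12] S(S(S(S(S(S(add(Z, mul(add(Z, SZ), SZ))))))))
  [13] S(S(S(S(S(S(mul(add(Z, SZ), SZ)))))))
  [14] S(S(S(S(S(S(mul(SZ, SZ)))))))
  [15] S(S(S(S(S(S(add(SZ, mul(Z, SZ))))))))
  [16] S(S(S(S(S(S(S(add(Z, mul(Z, SZ)))))))))
  [17] S(S(S(S(S(S(S(mul(Z, SZ))))))))
  [18] S^7(Z)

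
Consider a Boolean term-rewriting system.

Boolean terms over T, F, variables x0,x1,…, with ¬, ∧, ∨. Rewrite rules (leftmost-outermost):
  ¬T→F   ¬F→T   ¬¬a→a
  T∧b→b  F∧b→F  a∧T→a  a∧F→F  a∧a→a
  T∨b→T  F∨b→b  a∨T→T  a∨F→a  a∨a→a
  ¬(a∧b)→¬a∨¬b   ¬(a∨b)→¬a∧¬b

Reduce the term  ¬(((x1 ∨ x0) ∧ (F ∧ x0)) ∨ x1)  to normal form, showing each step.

Answer: normal form = ¬x1  (in 8 steps)

Derivation:
  start: ¬(((x1 ∨ x0) ∧ (F ∧ x0)) ∨ x1)
  →1  ¬((x1 ∨ x0) ∧ (F ∧ x0)) ∧ ¬x1
  →2  (¬(x1 ∨ x0) ∨ ¬(F ∧ x0)) ∧ ¬x1
  →3  ((¬x1 ∧ ¬x0) ∨ ¬(F ∧ x0)) ∧ ¬x1
  →4  ((¬x1 ∧ ¬x0) ∨ (¬F ∨ ¬x0)) ∧ ¬x1
  →5  ((¬x1 ∧ ¬x0) ∨ (T ∨ ¬x0)) ∧ ¬x1
  →6  ((¬x1 ∧ ¬x0) ∨ T) ∧ ¬x1
  →7  T ∧ ¬x1
  →8  ¬x1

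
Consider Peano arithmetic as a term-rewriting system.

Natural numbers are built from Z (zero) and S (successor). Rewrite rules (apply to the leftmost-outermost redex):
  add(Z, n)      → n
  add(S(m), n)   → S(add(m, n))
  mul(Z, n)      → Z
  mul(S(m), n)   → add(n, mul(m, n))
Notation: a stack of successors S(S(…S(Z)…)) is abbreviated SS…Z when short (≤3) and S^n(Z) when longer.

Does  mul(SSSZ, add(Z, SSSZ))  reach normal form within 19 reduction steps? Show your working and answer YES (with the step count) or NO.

Answer: YES — reaches normal form S^9(Z) in 19 ≤ 19 steps

Derivation:
  start: mul(SSSZ, add(Z, SSSZ))
  step 1: add(add(Z, SSSZ), mul(SSZ, add(Z, SSSZ)))
  step 2: add(SSSZ, mul(SSZ, add(Z, SSSZ)))
  step 3: S(add(SSZ, mul(SSZ, add(Z, SSSZ))))
  step 4: S(S(add(SZ, mul(SSZ, add(Z, SSSZ)))))
  step 5: S(S(S(add(Z, mul(SSZ, add(Z, SSSZ))))))
  step 6: S(S(S(mul(SSZ, add(Z, SSSZ)))))
  step 7: S(S(S(add(add(Z, SSSZ), mul(SZ, add(Z, SSSZ))))))
  step 8: S(S(S(add(SSSZ, mul(SZ, add(Z, SSSZ))))))
  step 9: S(S(S(S(add(SSZ, mul(SZ, add(Z, SSSZ)))))))
  step 10: S(S(S(S(S(add(SZ, mul(SZ, add(Z, SSSZ))))))))
  step 11: S(S(S(S(S(S(add(Z, mul(SZ, add(Z, SSSZ)))))))))
  step 12: S(S(S(S(S(S(mul(SZ, add(Z, SSSZ))))))))
  step 13: S(S(S(S(S(S(add(add(Z, SSSZ), mul(Z, add(Z, SSSZ)))))))))
  step 14: S(S(S(S(S(S(add(SSSZ, mul(Z, add(Z, SSSZ)))))))))
  step 15: S(S(S(S(S(S(S(add(SSZ, mul(Z, add(Z, SSSZ))))))))))
  step 16: S(S(S(S(S(S(S(S(add(SZ, mul(Z, add(Z, SSSZ)))))))))))
  step 17: S(S(S(S(S(S(S(S(S(add(Z, mul(Z, add(Z, SSSZ))))))))))))
  step 18: S(S(S(S(S(S(S(S(S(mul(Z, add(Z, SSSZ)))))))))))
  step 19: S^9(Z)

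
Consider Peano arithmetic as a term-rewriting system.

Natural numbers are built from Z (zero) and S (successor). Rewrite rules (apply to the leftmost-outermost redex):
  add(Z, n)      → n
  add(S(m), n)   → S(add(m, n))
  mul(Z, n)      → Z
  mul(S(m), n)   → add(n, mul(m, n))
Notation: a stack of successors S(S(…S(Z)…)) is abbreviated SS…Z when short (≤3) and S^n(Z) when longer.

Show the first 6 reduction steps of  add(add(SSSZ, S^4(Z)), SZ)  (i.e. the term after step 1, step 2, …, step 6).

  start: add(add(SSSZ, S^4(Z)), SZ)
  step 1: add(S(add(SSZ, S^4(Z))), SZ)
  step 2: S(add(add(SSZ, S^4(Z)), SZ))
  step 3: S(add(S(add(SZ, S^4(Z))), SZ))
  step 4: S(S(add(add(SZ, S^4(Z)), SZ)))
  step 5: S(S(add(S(add(Z, S^4(Z))), SZ)))
  step 6: S(S(S(add(add(Z, S^4(Z)), SZ))))

Answer: after 6 steps: S(S(S(add(add(Z, S^4(Z)), SZ))))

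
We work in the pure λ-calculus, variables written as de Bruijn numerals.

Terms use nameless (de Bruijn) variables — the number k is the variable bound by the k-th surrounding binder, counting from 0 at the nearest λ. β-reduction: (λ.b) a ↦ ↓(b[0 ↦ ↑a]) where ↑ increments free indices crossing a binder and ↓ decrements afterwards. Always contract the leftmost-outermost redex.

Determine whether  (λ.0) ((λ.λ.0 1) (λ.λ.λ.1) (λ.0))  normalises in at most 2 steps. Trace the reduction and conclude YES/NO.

  start: (λ.0) ((λ.λ.0 1) (λ.λ.λ.1) (λ.0))
  step 1: (λ.λ.0 1) (λ.λ.λ.1) (λ.0)
  step 2: (λ.0 (λ.λ.λ.1)) (λ.0)

Answer: NO — after 2 steps the term is (λ.0 (λ.λ.λ.1)) (λ.0), not yet normal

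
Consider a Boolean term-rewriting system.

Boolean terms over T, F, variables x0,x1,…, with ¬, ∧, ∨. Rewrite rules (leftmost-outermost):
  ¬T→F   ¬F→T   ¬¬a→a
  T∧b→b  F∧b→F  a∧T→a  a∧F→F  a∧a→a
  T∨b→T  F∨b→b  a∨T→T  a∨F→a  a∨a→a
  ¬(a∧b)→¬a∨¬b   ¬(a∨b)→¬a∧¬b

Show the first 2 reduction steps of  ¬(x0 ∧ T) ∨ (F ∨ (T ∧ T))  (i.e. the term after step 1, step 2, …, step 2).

  start: ¬(x0 ∧ T) ∨ (F ∨ (T ∧ T))
  [1] (¬x0 ∨ ¬T) ∨ (F ∨ (T ∧ T))
  [2] (¬x0 ∨ F) ∨ (F ∨ (T ∧ T))

Answer: after 2 steps: (¬x0 ∨ F) ∨ (F ∨ (T ∧ T))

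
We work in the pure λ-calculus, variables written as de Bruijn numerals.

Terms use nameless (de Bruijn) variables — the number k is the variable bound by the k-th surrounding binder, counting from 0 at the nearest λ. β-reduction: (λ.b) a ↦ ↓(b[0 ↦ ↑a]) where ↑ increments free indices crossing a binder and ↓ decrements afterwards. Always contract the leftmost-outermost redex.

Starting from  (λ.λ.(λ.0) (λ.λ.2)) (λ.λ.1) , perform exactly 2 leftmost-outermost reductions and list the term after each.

  start: (λ.λ.(λ.0) (λ.λ.2)) (λ.λ.1)
  [1] λ.(λ.0) (λ.λ.2)
  [2] λ.λ.λ.2

Answer: after 2 steps: λ.λ.λ.2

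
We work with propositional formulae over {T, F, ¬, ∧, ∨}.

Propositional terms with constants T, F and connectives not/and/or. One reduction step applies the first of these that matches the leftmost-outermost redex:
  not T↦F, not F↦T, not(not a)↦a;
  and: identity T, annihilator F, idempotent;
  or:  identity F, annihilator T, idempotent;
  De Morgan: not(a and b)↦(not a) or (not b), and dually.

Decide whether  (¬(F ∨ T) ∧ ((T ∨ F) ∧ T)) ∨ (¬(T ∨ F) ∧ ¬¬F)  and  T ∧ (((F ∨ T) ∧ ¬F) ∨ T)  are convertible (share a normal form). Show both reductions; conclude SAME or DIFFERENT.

Answer: DIFFERENT — A ⇓ F, B ⇓ T

Reduction:
Term A:
  start: (¬(F ∨ T) ∧ ((T ∨ F) ∧ T)) ∨ (¬(T ∨ F) ∧ ¬¬F)
  step 1: ((¬F ∧ ¬T) ∧ ((T ∨ F) ∧ T)) ∨ (¬(T ∨ F) ∧ ¬¬F)
  step 2: ((T ∧ ¬T) ∧ ((T ∨ F) ∧ T)) ∨ (¬(T ∨ F) ∧ ¬¬F)
  step 3: (¬T ∧ ((T ∨ F) ∧ T)) ∨ (¬(T ∨ F) ∧ ¬¬F)
  step 4: (F ∧ ((T ∨ F) ∧ T)) ∨ (¬(T ∨ F) ∧ ¬¬F)
  step 5: F ∨ (¬(T ∨ F) ∧ ¬¬F)
  step 6: ¬(T ∨ F) ∧ ¬¬F
  step 7: (¬T ∧ ¬F) ∧ ¬¬F
  step 8: (F ∧ ¬F) ∧ ¬¬F
  step 9: F ∧ ¬¬F
  step 10: F

Term B:
  start: T ∧ (((F ∨ T) ∧ ¬F) ∨ T)
  step 1: ((F ∨ T) ∧ ¬F) ∨ T
  step 2: T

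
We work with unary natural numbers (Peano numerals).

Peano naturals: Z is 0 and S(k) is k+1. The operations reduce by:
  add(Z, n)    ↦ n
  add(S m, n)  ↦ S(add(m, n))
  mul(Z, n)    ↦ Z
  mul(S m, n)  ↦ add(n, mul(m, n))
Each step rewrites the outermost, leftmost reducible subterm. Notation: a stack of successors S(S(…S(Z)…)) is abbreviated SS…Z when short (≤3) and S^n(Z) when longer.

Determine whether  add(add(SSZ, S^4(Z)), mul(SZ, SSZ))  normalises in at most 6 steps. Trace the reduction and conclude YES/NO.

Answer: NO — after 6 steps the term is S(S(S(add(SSSZ, mul(SZ, SSZ))))), not yet normal

Working:
  start: add(add(SSZ, S^4(Z)), mul(SZ, SSZ))
  [1] add(S(add(SZ, S^4(Z))), mul(SZ, SSZ))
  [2] S(add(add(SZ, S^4(Z)), mul(SZ, SSZ)))
  [3] S(add(S(add(Z, S^4(Z))), mul(SZ, SSZ)))
  [4] S(S(add(add(Z, S^4(Z)), mul(SZ, SSZ))))
  [5] S(S(add(S^4(Z), mul(SZ, SSZ))))
  [6] S(S(S(add(SSSZ, mul(SZ, SSZ)))))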